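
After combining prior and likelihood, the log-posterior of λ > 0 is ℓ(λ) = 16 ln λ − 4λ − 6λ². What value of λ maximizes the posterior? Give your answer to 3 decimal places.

ℓ'(λ) = 16/λ − 4 − 12λ. Setting this to zero and multiplying by λ: 12λ² + 4λ − 16 = 0.
λ = (−4 + √(4² + 4·12·16)) / (2·12) = (−4 + √784) / 24 = (−4 + 28)/24 = 1.
ℓ''(λ) = −16/λ² − 12 < 0, confirming a maximum.

λ̂_MAP = 1.000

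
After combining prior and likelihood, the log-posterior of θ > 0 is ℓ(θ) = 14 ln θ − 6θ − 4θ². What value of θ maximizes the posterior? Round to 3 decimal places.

θ̂_MAP = 1.000

ℓ'(θ) = 14/θ − 6 − 8θ. Setting this to zero and multiplying by θ: 8θ² + 6θ − 14 = 0.
θ = (−6 + √(6² + 4·8·14)) / (2·8) = (−6 + √484) / 16 = (−6 + 22)/16 = 1.
ℓ''(θ) = −14/θ² − 8 < 0, confirming a maximum.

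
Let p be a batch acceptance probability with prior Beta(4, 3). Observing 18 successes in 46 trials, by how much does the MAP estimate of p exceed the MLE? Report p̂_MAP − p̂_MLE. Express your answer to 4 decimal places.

Posterior is Beta(22, 31); MAP = (22−1)/(53−2) = 21/51 ≈ 0.41176.
MLE ignores the prior: p̂_MLE = k/n = 18/46 ≈ 0.39130.
Difference = 21/51 − 18/46 = 8/391 ≈ 0.0205.

MAP − MLE = 0.0205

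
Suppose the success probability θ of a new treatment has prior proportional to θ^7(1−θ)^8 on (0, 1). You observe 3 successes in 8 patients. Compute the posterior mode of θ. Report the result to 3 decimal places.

θ̂_MAP = 0.435

The prior density ∝ θ^7(1−θ)^8 is the kernel of Beta(8, 9).
Data: 3 successes in 8 trials. The binomial likelihood contributes θ^3(1−θ)^5, so the posterior is Beta(8+3, 9+5) = Beta(11, 14).
For Beta(a, b) with a, b > 1 the mode is (a−1)/(a+b−2) = 10/23 ≈ 0.435.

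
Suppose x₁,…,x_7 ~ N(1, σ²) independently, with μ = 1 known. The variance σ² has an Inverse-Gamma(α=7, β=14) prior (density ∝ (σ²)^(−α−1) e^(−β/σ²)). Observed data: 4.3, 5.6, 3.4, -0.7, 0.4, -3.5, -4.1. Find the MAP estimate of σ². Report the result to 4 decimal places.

Sum of squared deviations about the known mean: SS = (4.3−1)² + (5.6−1)² + (3.4−1)² + (-0.7−1)² + (0.4−1)² + (-3.5−1)² + (-4.1−1)² = 87.32.
The Normal likelihood contributes (σ²)^(−n/2) exp(−SS/(2σ²)), so the posterior is Inverse-Gamma(α + n/2, β + SS/2) = Inverse-Gamma(10.5, 57.66).
The mode of Inverse-Gamma(a, b) is b/(a+1) = 57.66/11.5 ≈ 5.0139.

σ̂²_MAP = 5.0139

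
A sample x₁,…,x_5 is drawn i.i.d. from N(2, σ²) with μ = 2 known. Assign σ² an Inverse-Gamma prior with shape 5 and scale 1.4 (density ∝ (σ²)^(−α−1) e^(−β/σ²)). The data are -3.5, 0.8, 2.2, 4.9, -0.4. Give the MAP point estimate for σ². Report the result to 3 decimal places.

σ̂²_MAP = 2.865

Sum of squared deviations about the known mean: SS = (-3.5−2)² + (0.8−2)² + (2.2−2)² + (4.9−2)² + (-0.4−2)² = 45.9.
The Normal likelihood contributes (σ²)^(−n/2) exp(−SS/(2σ²)), so the posterior is Inverse-Gamma(α + n/2, β + SS/2) = Inverse-Gamma(7.5, 24.35).
The mode of Inverse-Gamma(a, b) is b/(a+1) = 24.35/8.5 ≈ 2.865.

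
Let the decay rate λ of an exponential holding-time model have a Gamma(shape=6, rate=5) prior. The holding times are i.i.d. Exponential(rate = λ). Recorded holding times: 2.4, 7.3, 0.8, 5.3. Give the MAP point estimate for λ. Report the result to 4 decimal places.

The Exponential(rate=λ) likelihood is ∝ λ^n e^(−λΣtᵢ). Here n = 4 and Σtᵢ = 2.4 + 7.3 + 0.8 + 5.3 = 15.8.
Posterior ∝ λ^5e^(−5λ) · λ^4e^(−15.8λ) = λ^9e^(−20.8λ), i.e. Gamma(10, 20.8).
Mode = (a−1)/b = 9/20.8 ≈ 0.4327.

λ̂_MAP = 0.4327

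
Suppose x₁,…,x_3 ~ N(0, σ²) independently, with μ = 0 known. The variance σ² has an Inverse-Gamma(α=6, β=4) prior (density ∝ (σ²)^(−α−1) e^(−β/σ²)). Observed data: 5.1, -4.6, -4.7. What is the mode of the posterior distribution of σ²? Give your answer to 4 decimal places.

Sum of squared deviations about the known mean: SS = (5.1−0)² + (-4.6−0)² + (-4.7−0)² = 69.26.
The Normal likelihood contributes (σ²)^(−n/2) exp(−SS/(2σ²)), so the posterior is Inverse-Gamma(α + n/2, β + SS/2) = Inverse-Gamma(7.5, 38.63).
The mode of Inverse-Gamma(a, b) is b/(a+1) = 38.63/8.5 ≈ 4.5447.

σ̂²_MAP = 4.5447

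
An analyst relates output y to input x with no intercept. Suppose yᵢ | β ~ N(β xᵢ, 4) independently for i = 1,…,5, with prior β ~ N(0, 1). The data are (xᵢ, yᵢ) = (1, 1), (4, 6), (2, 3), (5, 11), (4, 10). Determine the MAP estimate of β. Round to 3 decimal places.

β̂_MAP = 1.909

log p(β | y) = −Σ(yᵢ − βxᵢ)²/(2·4) − β²/(2·1) + const.
Setting the derivative to zero: Σxᵢ(yᵢ − βxᵢ)/4 − β/1 = 0, so β = Σxᵢyᵢ / (Σxᵢ² + σ²/τ²).
Σxᵢyᵢ = 1·1 + 4·6 + 2·3 + 5·11 + 4·10 = 126; Σxᵢ² = 62; σ²/τ² = 4.
β̂_MAP = 126 / (62 + 4) = 126/66 ≈ 1.909.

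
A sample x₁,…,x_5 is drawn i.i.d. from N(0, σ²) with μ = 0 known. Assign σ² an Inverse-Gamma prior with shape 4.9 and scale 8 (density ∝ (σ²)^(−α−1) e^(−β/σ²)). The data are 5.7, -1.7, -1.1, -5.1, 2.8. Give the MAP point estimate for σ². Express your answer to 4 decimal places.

Sum of squared deviations about the known mean: SS = (5.7−0)² + (-1.7−0)² + (-1.1−0)² + (-5.1−0)² + (2.8−0)² = 70.44.
The Normal likelihood contributes (σ²)^(−n/2) exp(−SS/(2σ²)), so the posterior is Inverse-Gamma(α + n/2, β + SS/2) = Inverse-Gamma(7.4, 43.22).
The mode of Inverse-Gamma(a, b) is b/(a+1) = 43.22/8.4 ≈ 5.1452.

σ̂²_MAP = 5.1452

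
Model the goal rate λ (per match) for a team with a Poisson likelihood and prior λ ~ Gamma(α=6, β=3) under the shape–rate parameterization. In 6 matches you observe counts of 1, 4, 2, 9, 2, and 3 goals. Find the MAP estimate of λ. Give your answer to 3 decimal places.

λ̂_MAP = 2.889

Σxᵢ = 1+4+2+9+2+3 = 21, with n = 6.
Posterior ∝ λ^5e^(−3λ) · λ^21e^(−6λ) = λ^26e^(−9λ), i.e. Gamma(shape=27, rate=9).
The mode of a Gamma(a, b) with a ≥ 1 (shape–rate) is (a−1)/b = 26/9 ≈ 2.889.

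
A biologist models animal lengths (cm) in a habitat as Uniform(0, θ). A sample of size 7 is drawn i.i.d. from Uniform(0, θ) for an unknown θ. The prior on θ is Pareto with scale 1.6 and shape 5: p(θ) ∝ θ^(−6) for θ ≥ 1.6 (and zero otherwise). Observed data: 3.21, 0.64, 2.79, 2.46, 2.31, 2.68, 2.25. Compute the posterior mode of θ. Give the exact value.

The Uniform(0, θ) likelihood is θ^(−n) for θ ≥ max(xᵢ), zero otherwise. Here max(xᵢ) = 3.21.
Posterior ∝ θ^(−6) · θ^(−7) = θ^(−13) on θ ≥ max(1.6, 3.21) = 3.21.
This density is strictly decreasing in θ, so the posterior mode lies at the lower boundary of the support.

θ̂_MAP = 3.21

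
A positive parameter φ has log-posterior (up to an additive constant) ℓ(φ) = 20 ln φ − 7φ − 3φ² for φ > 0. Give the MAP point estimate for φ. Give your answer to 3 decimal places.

φ̂_MAP = 1.333

ℓ'(φ) = 20/φ − 7 − 6φ. Setting this to zero and multiplying by φ: 6φ² + 7φ − 20 = 0.
φ = (−7 + √(7² + 4·6·20)) / (2·6) = (−7 + √529) / 12 = (−7 + 23)/12 = 4/3.
ℓ''(φ) = −20/φ² − 6 < 0, confirming a maximum.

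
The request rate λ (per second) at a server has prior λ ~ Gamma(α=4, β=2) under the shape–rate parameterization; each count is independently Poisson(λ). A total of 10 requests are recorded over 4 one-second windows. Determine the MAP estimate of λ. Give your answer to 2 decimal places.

Σxᵢ = 10, n = 4.
Posterior ∝ λ^3e^(−2λ) · λ^10e^(−4λ) = λ^13e^(−6λ), i.e. Gamma(shape=14, rate=6).
The mode of a Gamma(a, b) with a ≥ 1 (shape–rate) is (a−1)/b = 13/6 ≈ 2.17.

λ̂_MAP = 2.17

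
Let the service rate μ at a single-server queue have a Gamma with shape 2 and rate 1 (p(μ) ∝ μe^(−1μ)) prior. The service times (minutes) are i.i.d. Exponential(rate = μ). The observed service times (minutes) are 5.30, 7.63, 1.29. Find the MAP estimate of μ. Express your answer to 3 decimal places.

The Exponential(rate=μ) likelihood is ∝ μ^n e^(−μΣtᵢ). Here n = 3 and Σtᵢ = 5.30 + 7.63 + 1.29 = 14.22.
Posterior ∝ μe^(−1μ) · μ^3e^(−14.22μ) = μ^4e^(−15.22μ), i.e. Gamma(5, 15.22).
Mode = (a−1)/b = 4/15.22 ≈ 0.263.

μ̂_MAP = 0.263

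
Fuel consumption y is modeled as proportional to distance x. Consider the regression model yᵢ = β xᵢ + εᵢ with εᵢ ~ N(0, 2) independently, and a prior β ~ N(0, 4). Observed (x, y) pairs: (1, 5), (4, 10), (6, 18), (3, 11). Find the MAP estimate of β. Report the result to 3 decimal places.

log p(β | y) = −Σ(yᵢ − βxᵢ)²/(2·2) − β²/(2·4) + const.
Setting the derivative to zero: Σxᵢ(yᵢ − βxᵢ)/2 − β/4 = 0, so β = Σxᵢyᵢ / (Σxᵢ² + σ²/τ²).
Σxᵢyᵢ = 1·5 + 4·10 + 6·18 + 3·11 = 186; Σxᵢ² = 62; σ²/τ² = 0.5.
β̂_MAP = 186 / (62 + 0.5) = 186/62.5 ≈ 2.976.

β̂_MAP = 2.976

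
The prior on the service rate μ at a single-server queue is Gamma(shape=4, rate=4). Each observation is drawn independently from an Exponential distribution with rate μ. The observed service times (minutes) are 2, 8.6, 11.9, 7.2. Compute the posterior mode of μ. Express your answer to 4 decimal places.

μ̂_MAP = 0.2077

The Exponential(rate=μ) likelihood is ∝ μ^n e^(−μΣtᵢ). Here n = 4 and Σtᵢ = 2 + 8.6 + 11.9 + 7.2 = 29.7.
Posterior ∝ μ^3e^(−4μ) · μ^4e^(−29.7μ) = μ^7e^(−33.7μ), i.e. Gamma(8, 33.7).
Mode = (a−1)/b = 7/33.7 ≈ 0.2077.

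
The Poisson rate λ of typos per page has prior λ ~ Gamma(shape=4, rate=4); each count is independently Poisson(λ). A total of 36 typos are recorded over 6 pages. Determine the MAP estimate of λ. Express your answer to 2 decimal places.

λ̂_MAP = 3.90

Σxᵢ = 36, n = 6.
Posterior ∝ λ^3e^(−4λ) · λ^36e^(−6λ) = λ^39e^(−10λ), i.e. Gamma(shape=40, rate=10).
The mode of a Gamma(a, b) with a ≥ 1 (shape–rate) is (a−1)/b = 39/10 ≈ 3.90.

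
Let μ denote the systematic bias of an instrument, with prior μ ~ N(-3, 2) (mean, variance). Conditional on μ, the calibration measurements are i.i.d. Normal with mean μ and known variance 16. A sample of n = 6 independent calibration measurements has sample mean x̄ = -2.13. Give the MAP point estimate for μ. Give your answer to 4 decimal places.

n = 6, x̄ = -2.13.
For a Normal prior and Normal likelihood with known variance, the posterior is Normal; its mode equals its mean, the precision-weighted average.
Prior precision 1/σ₀² = 1/2 = 0.5; data precision n/σ² = 6/16 = 0.375.
μ̂ = (0.5·(-3) + 0.375·(-2.13)) / (0.5 + 0.375) = (-2.29875)/0.875 = -1839/700 ≈ -2.6271.

μ̂_MAP = -2.6271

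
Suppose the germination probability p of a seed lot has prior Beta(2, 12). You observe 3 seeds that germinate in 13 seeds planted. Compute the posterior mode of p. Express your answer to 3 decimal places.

Prior: Beta(2, 12).
Data: 3 successes in 13 trials. The binomial likelihood contributes p^3(1−p)^10, so the posterior is Beta(2+3, 12+10) = Beta(5, 22).
For Beta(a, b) with a, b > 1 the mode is (a−1)/(a+b−2) = 4/25 ≈ 0.160.

p̂_MAP = 0.160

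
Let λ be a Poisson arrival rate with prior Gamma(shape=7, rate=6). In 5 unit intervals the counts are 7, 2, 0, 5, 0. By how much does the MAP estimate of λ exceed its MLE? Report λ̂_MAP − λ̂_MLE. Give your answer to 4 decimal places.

Σxᵢ = 14. Posterior is Gamma(21, 11); MAP = (21−1)/11 = 20/11 ≈ 1.81818.
MLE = x̄ = 14/5 ≈ 2.80000.
Difference = 20/11 − 14/5 = -54/55 ≈ -0.9818.

MAP − MLE = -0.9818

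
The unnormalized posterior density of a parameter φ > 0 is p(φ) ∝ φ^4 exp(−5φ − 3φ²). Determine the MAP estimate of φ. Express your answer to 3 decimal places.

φ̂_MAP = 0.500

ℓ'(φ) = 4/φ − 5 − 6φ. Setting this to zero and multiplying by φ: 6φ² + 5φ − 4 = 0.
φ = (−5 + √(5² + 4·6·4)) / (2·6) = (−5 + √121) / 12 = (−5 + 11)/12 = 1/2.
ℓ''(φ) = −4/φ² − 6 < 0, confirming a maximum.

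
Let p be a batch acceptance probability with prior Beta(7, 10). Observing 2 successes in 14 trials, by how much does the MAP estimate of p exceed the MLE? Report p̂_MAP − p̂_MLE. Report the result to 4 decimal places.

Posterior is Beta(9, 22); MAP = (9−1)/(31−2) = 8/29 ≈ 0.27586.
MLE ignores the prior: p̂_MLE = k/n = 2/14 ≈ 0.14286.
Difference = 8/29 − 2/14 = 27/203 ≈ 0.1330.

MAP − MLE = 0.1330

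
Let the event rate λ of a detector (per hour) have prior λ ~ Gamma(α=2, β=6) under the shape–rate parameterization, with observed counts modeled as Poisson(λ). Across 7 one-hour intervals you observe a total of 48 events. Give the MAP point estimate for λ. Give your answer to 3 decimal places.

Σxᵢ = 48, n = 7.
Posterior ∝ λe^(−6λ) · λ^48e^(−7λ) = λ^49e^(−13λ), i.e. Gamma(shape=50, rate=13).
The mode of a Gamma(a, b) with a ≥ 1 (shape–rate) is (a−1)/b = 49/13 ≈ 3.769.

λ̂_MAP = 3.769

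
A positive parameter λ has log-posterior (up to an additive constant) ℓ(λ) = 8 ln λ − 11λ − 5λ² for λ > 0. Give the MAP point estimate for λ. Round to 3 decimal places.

ℓ'(λ) = 8/λ − 11 − 10λ. Setting this to zero and multiplying by λ: 10λ² + 11λ − 8 = 0.
λ = (−11 + √(11² + 4·10·8)) / (2·10) = (−11 + √441) / 20 = (−11 + 21)/20 = 1/2.
ℓ''(λ) = −8/λ² − 10 < 0, confirming a maximum.

λ̂_MAP = 0.500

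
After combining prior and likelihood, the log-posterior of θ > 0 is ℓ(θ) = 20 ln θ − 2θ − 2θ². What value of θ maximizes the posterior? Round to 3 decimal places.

ℓ'(θ) = 20/θ − 2 − 4θ. Setting this to zero and multiplying by θ: 4θ² + 2θ − 20 = 0.
θ = (−2 + √(2² + 4·4·20)) / (2·4) = (−2 + √324) / 8 = (−2 + 18)/8 = 2.
ℓ''(θ) = −20/θ² − 4 < 0, confirming a maximum.

θ̂_MAP = 2.000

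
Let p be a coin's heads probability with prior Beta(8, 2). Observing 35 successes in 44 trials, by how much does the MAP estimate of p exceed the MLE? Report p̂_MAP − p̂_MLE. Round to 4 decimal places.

MAP − MLE = 0.0122

Posterior is Beta(43, 11); MAP = (43−1)/(54−2) = 42/52 ≈ 0.80769.
MLE ignores the prior: p̂_MLE = k/n = 35/44 ≈ 0.79545.
Difference = 42/52 − 35/44 = 7/572 ≈ 0.0122.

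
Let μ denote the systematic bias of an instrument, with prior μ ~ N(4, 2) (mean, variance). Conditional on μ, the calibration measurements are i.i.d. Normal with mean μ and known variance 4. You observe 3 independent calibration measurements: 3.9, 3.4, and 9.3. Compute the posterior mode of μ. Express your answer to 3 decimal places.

n = 3; x̄ = (3.9 + 3.4 + 9.3)/3 = 16.6/3 = 83/15 ≈ 5.5333.
For a Normal prior and Normal likelihood with known variance, the posterior is Normal; its mode equals its mean, the precision-weighted average.
Prior precision 1/σ₀² = 1/2 = 0.5; data precision n/σ² = 3/4 = 0.75.
μ̂ = (0.5·4 + 0.75·(83/15)) / (0.5 + 0.75) = 6.15/1.25 = 4.920.

μ̂_MAP = 4.920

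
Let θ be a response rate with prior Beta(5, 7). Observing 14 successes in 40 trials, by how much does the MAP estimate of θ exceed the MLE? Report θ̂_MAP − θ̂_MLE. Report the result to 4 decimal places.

Posterior is Beta(19, 33); MAP = (19−1)/(52−2) = 18/50 ≈ 0.36000.
MLE ignores the prior: θ̂_MLE = k/n = 14/40 ≈ 0.35000.
Difference = 18/50 − 14/40 = 1/100 ≈ 0.0100.

MAP − MLE = 0.0100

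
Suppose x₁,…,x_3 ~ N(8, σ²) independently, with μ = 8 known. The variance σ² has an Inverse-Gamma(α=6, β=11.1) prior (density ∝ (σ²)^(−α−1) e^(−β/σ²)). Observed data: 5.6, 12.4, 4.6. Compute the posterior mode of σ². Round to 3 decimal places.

σ̂²_MAP = 3.464

Sum of squared deviations about the known mean: SS = (5.6−8)² + (12.4−8)² + (4.6−8)² = 36.68.
The Normal likelihood contributes (σ²)^(−n/2) exp(−SS/(2σ²)), so the posterior is Inverse-Gamma(α + n/2, β + SS/2) = Inverse-Gamma(7.5, 29.44).
The mode of Inverse-Gamma(a, b) is b/(a+1) = 29.44/8.5 ≈ 3.464.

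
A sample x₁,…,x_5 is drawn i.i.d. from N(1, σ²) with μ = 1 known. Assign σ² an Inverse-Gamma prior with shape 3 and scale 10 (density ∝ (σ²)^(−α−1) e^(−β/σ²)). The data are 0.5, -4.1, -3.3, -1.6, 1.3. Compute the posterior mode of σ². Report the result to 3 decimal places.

σ̂²_MAP = 5.508

Sum of squared deviations about the known mean: SS = (0.5−1)² + (-4.1−1)² + (-3.3−1)² + (-1.6−1)² + (1.3−1)² = 51.6.
The Normal likelihood contributes (σ²)^(−n/2) exp(−SS/(2σ²)), so the posterior is Inverse-Gamma(α + n/2, β + SS/2) = Inverse-Gamma(5.5, 35.8).
The mode of Inverse-Gamma(a, b) is b/(a+1) = 35.8/6.5 ≈ 5.508.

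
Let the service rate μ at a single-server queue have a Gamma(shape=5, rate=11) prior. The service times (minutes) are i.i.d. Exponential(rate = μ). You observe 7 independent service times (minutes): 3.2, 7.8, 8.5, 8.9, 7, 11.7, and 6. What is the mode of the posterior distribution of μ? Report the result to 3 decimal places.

μ̂_MAP = 0.172

The Exponential(rate=μ) likelihood is ∝ μ^n e^(−μΣtᵢ). Here n = 7 and Σtᵢ = 3.2 + 7.8 + 8.5 + 8.9 + 7 + 11.7 + 6 = 53.1.
Posterior ∝ μ^4e^(−11μ) · μ^7e^(−53.1μ) = μ^11e^(−64.1μ), i.e. Gamma(12, 64.1).
Mode = (a−1)/b = 11/64.1 ≈ 0.172.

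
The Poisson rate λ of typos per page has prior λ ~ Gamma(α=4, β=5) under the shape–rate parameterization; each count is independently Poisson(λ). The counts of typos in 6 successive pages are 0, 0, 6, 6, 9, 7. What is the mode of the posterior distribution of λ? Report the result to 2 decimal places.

λ̂_MAP = 2.82

Σxᵢ = 0+0+6+6+9+7 = 28, with n = 6.
Posterior ∝ λ^3e^(−5λ) · λ^28e^(−6λ) = λ^31e^(−11λ), i.e. Gamma(shape=32, rate=11).
The mode of a Gamma(a, b) with a ≥ 1 (shape–rate) is (a−1)/b = 31/11 ≈ 2.82.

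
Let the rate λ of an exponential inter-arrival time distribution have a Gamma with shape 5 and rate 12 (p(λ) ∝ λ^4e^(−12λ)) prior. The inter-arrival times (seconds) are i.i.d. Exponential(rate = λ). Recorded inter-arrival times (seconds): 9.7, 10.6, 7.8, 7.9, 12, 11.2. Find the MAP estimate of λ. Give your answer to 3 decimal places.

The Exponential(rate=λ) likelihood is ∝ λ^n e^(−λΣtᵢ). Here n = 6 and Σtᵢ = 9.7 + 10.6 + 7.8 + 7.9 + 12 + 11.2 = 59.2.
Posterior ∝ λ^4e^(−12λ) · λ^6e^(−59.2λ) = λ^10e^(−71.2λ), i.e. Gamma(11, 71.2).
Mode = (a−1)/b = 10/71.2 ≈ 0.140.

λ̂_MAP = 0.140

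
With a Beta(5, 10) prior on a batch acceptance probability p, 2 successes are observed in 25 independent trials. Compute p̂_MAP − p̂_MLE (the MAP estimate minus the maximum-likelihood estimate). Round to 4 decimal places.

MAP − MLE = 0.0779

Posterior is Beta(7, 33); MAP = (7−1)/(40−2) = 6/38 ≈ 0.15789.
MLE ignores the prior: p̂_MLE = k/n = 2/25 ≈ 0.08000.
Difference = 6/38 − 2/25 = 37/475 ≈ 0.0779.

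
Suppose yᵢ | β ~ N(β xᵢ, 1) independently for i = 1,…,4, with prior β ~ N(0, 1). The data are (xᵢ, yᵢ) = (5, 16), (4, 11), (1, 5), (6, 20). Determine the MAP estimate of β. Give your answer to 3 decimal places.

β̂_MAP = 3.152

log p(β | y) = −Σ(yᵢ − βxᵢ)²/(2·1) − β²/(2·1) + const.
Setting the derivative to zero: Σxᵢ(yᵢ − βxᵢ)/1 − β/1 = 0, so β = Σxᵢyᵢ / (Σxᵢ² + σ²/τ²).
Σxᵢyᵢ = 5·16 + 4·11 + 1·5 + 6·20 = 249; Σxᵢ² = 78; σ²/τ² = 1.
β̂_MAP = 249 / (78 + 1) = 249/79 ≈ 3.152.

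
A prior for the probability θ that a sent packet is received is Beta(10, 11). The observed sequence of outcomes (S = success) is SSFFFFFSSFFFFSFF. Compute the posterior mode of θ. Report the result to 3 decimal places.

Prior: Beta(10, 11).
Data: 5 successes in 16 trials (from the sequence). The binomial likelihood contributes θ^5(1−θ)^11, so the posterior is Beta(10+5, 11+11) = Beta(15, 22).
For Beta(a, b) with a, b > 1 the mode is (a−1)/(a+b−2) = 14/35 ≈ 0.400.

θ̂_MAP = 0.400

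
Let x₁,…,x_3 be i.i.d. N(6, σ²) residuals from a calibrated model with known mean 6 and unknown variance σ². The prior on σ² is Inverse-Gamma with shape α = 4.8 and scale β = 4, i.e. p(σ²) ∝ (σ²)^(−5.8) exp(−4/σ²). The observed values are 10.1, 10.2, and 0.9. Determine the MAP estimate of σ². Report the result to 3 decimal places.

Sum of squared deviations about the known mean: SS = (10.1−6)² + (10.2−6)² + (0.9−6)² = 60.46.
The Normal likelihood contributes (σ²)^(−n/2) exp(−SS/(2σ²)), so the posterior is Inverse-Gamma(α + n/2, β + SS/2) = Inverse-Gamma(6.3, 34.23).
The mode of Inverse-Gamma(a, b) is b/(a+1) = 34.23/7.3 ≈ 4.689.

σ̂²_MAP = 4.689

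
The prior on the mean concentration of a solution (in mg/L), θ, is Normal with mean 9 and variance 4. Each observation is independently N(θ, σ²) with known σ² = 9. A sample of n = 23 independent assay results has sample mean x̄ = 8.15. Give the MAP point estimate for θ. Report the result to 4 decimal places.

θ̂_MAP = 8.2257

n = 23, x̄ = 8.15.
For a Normal prior and Normal likelihood with known variance, the posterior is Normal; its mode equals its mean, the precision-weighted average.
Prior precision 1/σ₀² = 1/4 = 0.25; data precision n/σ² = 23/9.
θ̂ = (0.25·9 + (23/9)·8.15) / (0.25 + 23/9) = (2077/90)/(101/36) = 4154/505 ≈ 8.2257.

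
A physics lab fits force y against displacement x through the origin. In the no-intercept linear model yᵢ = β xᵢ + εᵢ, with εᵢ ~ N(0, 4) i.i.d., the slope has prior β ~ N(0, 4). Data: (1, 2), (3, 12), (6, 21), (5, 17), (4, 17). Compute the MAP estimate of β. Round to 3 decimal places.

log p(β | y) = −Σ(yᵢ − βxᵢ)²/(2·4) − β²/(2·4) + const.
Setting the derivative to zero: Σxᵢ(yᵢ − βxᵢ)/4 − β/4 = 0, so β = Σxᵢyᵢ / (Σxᵢ² + σ²/τ²).
Σxᵢyᵢ = 1·2 + 3·12 + 6·21 + 5·17 + 4·17 = 317; Σxᵢ² = 87; σ²/τ² = 1.
β̂_MAP = 317 / (87 + 1) = 317/88 ≈ 3.602.

β̂_MAP = 3.602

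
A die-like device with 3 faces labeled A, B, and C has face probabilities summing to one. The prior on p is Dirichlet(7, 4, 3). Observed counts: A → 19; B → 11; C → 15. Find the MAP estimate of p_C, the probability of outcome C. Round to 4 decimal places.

MAP estimate of p_C = 0.3036

The posterior is Dirichlet(αᵢ + nᵢ) = Dirichlet(26, 15, 18).
For a Dirichlet(a₁,…,a_K) with all aᵢ > 1, the mode has j-th component (aⱼ − 1)/(Σaᵢ − K).
Here Σaᵢ = 59 and K = 3, so p_C = (18 − 1)/(59 − 3) = 17/56 ≈ 0.3036.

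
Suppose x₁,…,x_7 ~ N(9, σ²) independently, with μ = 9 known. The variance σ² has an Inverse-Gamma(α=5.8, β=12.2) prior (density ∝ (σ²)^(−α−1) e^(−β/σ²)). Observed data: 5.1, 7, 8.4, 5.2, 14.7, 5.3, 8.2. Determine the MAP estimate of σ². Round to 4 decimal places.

Sum of squared deviations about the known mean: SS = (5.1−9)² + (7−9)² + (8.4−9)² + (5.2−9)² + (14.7−9)² + (5.3−9)² + (8.2−9)² = 80.83.
The Normal likelihood contributes (σ²)^(−n/2) exp(−SS/(2σ²)), so the posterior is Inverse-Gamma(α + n/2, β + SS/2) = Inverse-Gamma(9.3, 52.615).
The mode of Inverse-Gamma(a, b) is b/(a+1) = 52.615/10.3 ≈ 5.1083.

σ̂²_MAP = 5.1083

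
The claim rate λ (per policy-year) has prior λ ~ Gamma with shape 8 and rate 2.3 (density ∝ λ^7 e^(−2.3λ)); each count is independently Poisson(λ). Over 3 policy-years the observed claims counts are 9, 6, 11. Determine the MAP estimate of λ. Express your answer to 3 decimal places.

Σxᵢ = 9+6+11 = 26, with n = 3.
Posterior ∝ λ^7e^(−2.3λ) · λ^26e^(−3λ) = λ^33e^(−5.3λ), i.e. Gamma(shape=34, rate=5.3).
The mode of a Gamma(a, b) with a ≥ 1 (shape–rate) is (a−1)/b = 33/5.3 ≈ 6.226.

λ̂_MAP = 6.226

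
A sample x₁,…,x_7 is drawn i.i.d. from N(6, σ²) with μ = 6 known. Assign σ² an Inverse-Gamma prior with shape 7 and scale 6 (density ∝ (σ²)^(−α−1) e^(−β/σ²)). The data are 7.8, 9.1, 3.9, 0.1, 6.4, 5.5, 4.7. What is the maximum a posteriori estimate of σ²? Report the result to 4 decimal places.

Sum of squared deviations about the known mean: SS = (7.8−6)² + (9.1−6)² + (3.9−6)² + (0.1−6)² + (6.4−6)² + (5.5−6)² + (4.7−6)² = 54.17.
The Normal likelihood contributes (σ²)^(−n/2) exp(−SS/(2σ²)), so the posterior is Inverse-Gamma(α + n/2, β + SS/2) = Inverse-Gamma(10.5, 33.085).
The mode of Inverse-Gamma(a, b) is b/(a+1) = 33.085/11.5 ≈ 2.8770.

σ̂²_MAP = 2.8770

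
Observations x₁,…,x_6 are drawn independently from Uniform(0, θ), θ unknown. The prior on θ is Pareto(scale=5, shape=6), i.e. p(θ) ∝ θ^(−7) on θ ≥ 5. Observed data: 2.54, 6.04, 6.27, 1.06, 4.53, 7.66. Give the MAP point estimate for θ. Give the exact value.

The Uniform(0, θ) likelihood is θ^(−n) for θ ≥ max(xᵢ), zero otherwise. Here max(xᵢ) = 7.66.
Posterior ∝ θ^(−7) · θ^(−6) = θ^(−13) on θ ≥ max(5, 7.66) = 7.66.
This density is strictly decreasing in θ, so the posterior mode lies at the lower boundary of the support.

θ̂_MAP = 7.66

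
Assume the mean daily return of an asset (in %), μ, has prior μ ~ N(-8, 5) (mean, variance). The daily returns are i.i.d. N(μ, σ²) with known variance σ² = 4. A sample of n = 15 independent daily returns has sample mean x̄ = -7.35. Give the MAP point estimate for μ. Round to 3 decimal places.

n = 15, x̄ = -7.35.
For a Normal prior and Normal likelihood with known variance, the posterior is Normal; its mode equals its mean, the precision-weighted average.
Prior precision 1/σ₀² = 1/5 = 0.2; data precision n/σ² = 15/4 = 3.75.
μ̂ = (0.2·(-8) + 3.75·(-7.35)) / (0.2 + 3.75) = (-29.1625)/3.95 = -2333/316 ≈ -7.383.

μ̂_MAP = -7.383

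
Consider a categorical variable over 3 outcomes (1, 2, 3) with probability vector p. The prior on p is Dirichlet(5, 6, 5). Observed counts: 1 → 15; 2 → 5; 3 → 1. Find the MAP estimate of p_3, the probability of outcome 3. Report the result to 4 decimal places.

MAP estimate: 0.1471

The posterior is Dirichlet(αᵢ + nᵢ) = Dirichlet(20, 11, 6).
For a Dirichlet(a₁,…,a_K) with all aᵢ > 1, the mode has j-th component (aⱼ − 1)/(Σaᵢ − K).
Here Σaᵢ = 37 and K = 3, so p_3 = (6 − 1)/(37 − 3) = 5/34 ≈ 0.1471.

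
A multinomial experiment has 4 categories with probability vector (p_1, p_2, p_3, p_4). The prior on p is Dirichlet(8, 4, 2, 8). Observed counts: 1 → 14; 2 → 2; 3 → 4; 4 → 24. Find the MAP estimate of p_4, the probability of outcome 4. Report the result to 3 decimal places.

The posterior is Dirichlet(αᵢ + nᵢ) = Dirichlet(22, 6, 6, 32).
For a Dirichlet(a₁,…,a_K) with all aᵢ > 1, the mode has j-th component (aⱼ − 1)/(Σaᵢ − K).
Here Σaᵢ = 66 and K = 4, so p_4 = (32 − 1)/(66 − 4) = 31/62 ≈ 0.500.

MAP estimate: 0.500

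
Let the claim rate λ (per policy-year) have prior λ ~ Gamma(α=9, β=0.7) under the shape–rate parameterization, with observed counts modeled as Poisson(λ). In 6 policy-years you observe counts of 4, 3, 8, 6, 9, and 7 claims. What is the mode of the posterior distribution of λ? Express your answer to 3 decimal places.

Σxᵢ = 4+3+8+6+9+7 = 37, with n = 6.
Posterior ∝ λ^8e^(−0.7λ) · λ^37e^(−6λ) = λ^45e^(−6.7λ), i.e. Gamma(shape=46, rate=6.7).
The mode of a Gamma(a, b) with a ≥ 1 (shape–rate) is (a−1)/b = 45/6.7 ≈ 6.716.

λ̂_MAP = 6.716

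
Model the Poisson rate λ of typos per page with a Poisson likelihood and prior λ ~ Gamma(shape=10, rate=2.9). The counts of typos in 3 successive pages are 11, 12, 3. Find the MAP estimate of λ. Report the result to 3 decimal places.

λ̂_MAP = 5.932

Σxᵢ = 11+12+3 = 26, with n = 3.
Posterior ∝ λ^9e^(−2.9λ) · λ^26e^(−3λ) = λ^35e^(−5.9λ), i.e. Gamma(shape=36, rate=5.9).
The mode of a Gamma(a, b) with a ≥ 1 (shape–rate) is (a−1)/b = 35/5.9 ≈ 5.932.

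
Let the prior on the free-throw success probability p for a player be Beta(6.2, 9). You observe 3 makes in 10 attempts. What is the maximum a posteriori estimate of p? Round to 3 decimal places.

Prior: Beta(6.2, 9).
Data: 3 successes in 10 trials. The binomial likelihood contributes p^3(1−p)^7, so the posterior is Beta(6.2+3, 9+7) = Beta(9.2, 16).
For Beta(a, b) with a, b > 1 the mode is (a−1)/(a+b−2) = 8.2/23.2 ≈ 0.353.

p̂_MAP = 0.353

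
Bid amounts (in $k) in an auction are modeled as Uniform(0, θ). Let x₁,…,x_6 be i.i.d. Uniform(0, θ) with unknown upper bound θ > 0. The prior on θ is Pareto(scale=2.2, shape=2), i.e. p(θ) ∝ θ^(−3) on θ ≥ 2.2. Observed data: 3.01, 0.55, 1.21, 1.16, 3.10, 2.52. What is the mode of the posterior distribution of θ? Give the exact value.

θ̂_MAP = 3.10

The Uniform(0, θ) likelihood is θ^(−n) for θ ≥ max(xᵢ), zero otherwise. Here max(xᵢ) = 3.10.
Posterior ∝ θ^(−3) · θ^(−6) = θ^(−9) on θ ≥ max(2.2, 3.10) = 3.10.
This density is strictly decreasing in θ, so the posterior mode lies at the lower boundary of the support.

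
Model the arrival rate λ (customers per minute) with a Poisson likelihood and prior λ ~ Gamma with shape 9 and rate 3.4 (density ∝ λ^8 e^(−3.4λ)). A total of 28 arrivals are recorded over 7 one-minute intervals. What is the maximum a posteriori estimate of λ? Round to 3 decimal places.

λ̂_MAP = 3.462

Σxᵢ = 28, n = 7.
Posterior ∝ λ^8e^(−3.4λ) · λ^28e^(−7λ) = λ^36e^(−10.4λ), i.e. Gamma(shape=37, rate=10.4).
The mode of a Gamma(a, b) with a ≥ 1 (shape–rate) is (a−1)/b = 36/10.4 ≈ 3.462.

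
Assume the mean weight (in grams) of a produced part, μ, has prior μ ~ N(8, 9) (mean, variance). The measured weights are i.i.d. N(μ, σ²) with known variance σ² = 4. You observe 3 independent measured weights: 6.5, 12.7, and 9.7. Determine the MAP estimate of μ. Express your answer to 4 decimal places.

μ̂_MAP = 9.4226

n = 3; x̄ = (6.5 + 12.7 + 9.7)/3 = 28.9/3 = 289/30 ≈ 9.6333.
For a Normal prior and Normal likelihood with known variance, the posterior is Normal; its mode equals its mean, the precision-weighted average.
Prior precision 1/σ₀² = 1/9; data precision n/σ² = 3/4 = 0.75.
μ̂ = ((1/9)·8 + 0.75·(289/30)) / (1/9 + 0.75) = (2921/360)/(31/36) = 2921/310 ≈ 9.4226.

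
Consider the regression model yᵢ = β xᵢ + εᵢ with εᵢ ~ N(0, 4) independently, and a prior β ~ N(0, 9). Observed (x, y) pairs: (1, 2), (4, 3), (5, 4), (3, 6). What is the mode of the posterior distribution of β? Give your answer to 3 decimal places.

β̂_MAP = 1.011

log p(β | y) = −Σ(yᵢ − βxᵢ)²/(2·4) − β²/(2·9) + const.
Setting the derivative to zero: Σxᵢ(yᵢ − βxᵢ)/4 − β/9 = 0, so β = Σxᵢyᵢ / (Σxᵢ² + σ²/τ²).
Σxᵢyᵢ = 1·2 + 4·3 + 5·4 + 3·6 = 52; Σxᵢ² = 51; σ²/τ² = 4/9.
β̂_MAP = 52 / (51 + 4/9) = 52/(463/9) = 468/463 ≈ 1.011.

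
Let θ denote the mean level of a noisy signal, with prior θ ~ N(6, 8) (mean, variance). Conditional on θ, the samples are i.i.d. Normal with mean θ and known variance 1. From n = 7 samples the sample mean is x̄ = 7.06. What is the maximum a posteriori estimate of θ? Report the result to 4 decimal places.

θ̂_MAP = 7.0414

n = 7, x̄ = 7.06.
For a Normal prior and Normal likelihood with known variance, the posterior is Normal; its mode equals its mean, the precision-weighted average.
Prior precision 1/σ₀² = 1/8 = 0.125; data precision n/σ² = 7/1 = 7.
θ̂ = (0.125·6 + 7·7.06) / (0.125 + 7) = 50.17/7.125 = 10034/1425 ≈ 7.0414.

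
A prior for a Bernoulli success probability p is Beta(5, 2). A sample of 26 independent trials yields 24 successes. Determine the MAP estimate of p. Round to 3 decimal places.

p̂_MAP = 0.903

Prior: Beta(5, 2).
Data: 24 successes in 26 trials. The binomial likelihood contributes p^24(1−p)^2, so the posterior is Beta(5+24, 2+2) = Beta(29, 4).
For Beta(a, b) with a, b > 1 the mode is (a−1)/(a+b−2) = 28/31 ≈ 0.903.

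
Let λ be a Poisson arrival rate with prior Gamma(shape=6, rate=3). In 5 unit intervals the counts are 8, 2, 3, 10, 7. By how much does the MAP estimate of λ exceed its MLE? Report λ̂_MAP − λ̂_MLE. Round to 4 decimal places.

MAP − MLE = -1.6250

Σxᵢ = 30. Posterior is Gamma(36, 8); MAP = (36−1)/8 = 35/8 ≈ 4.37500.
MLE = x̄ = 30/5 ≈ 6.00000.
Difference = 35/8 − 30/5 = -13/8 ≈ -1.6250.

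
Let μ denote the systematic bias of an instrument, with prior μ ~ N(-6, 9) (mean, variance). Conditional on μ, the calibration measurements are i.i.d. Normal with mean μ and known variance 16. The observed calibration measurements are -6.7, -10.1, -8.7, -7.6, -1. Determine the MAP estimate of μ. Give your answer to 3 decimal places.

μ̂_MAP = -6.605

n = 5; x̄ = ((-6.7) + (-10.1) + (-8.7) + (-7.6) + (-1))/5 = -34.1/5 = -6.82.
For a Normal prior and Normal likelihood with known variance, the posterior is Normal; its mode equals its mean, the precision-weighted average.
Prior precision 1/σ₀² = 1/9; data precision n/σ² = 5/16 = 0.3125.
μ̂ = ((1/9)·(-6) + 0.3125·(-6.82)) / (1/9 + 0.3125) = (-1343/480)/(61/144) = -4029/610 ≈ -6.605.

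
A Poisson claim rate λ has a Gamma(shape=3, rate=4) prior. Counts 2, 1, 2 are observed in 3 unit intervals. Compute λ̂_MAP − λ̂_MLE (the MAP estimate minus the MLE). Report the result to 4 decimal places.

MAP − MLE = -0.6667

Σxᵢ = 5. Posterior is Gamma(8, 7); MAP = (8−1)/7 = 7/7 ≈ 1.00000.
MLE = x̄ = 5/3 ≈ 1.66667.
Difference = 7/7 − 5/3 = -2/3 ≈ -0.6667.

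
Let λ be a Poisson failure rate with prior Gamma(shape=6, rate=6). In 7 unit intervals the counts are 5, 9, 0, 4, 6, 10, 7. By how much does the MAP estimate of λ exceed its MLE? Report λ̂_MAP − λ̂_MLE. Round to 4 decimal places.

MAP − MLE = -2.3187

Σxᵢ = 41. Posterior is Gamma(47, 13); MAP = (47−1)/13 = 46/13 ≈ 3.53846.
MLE = x̄ = 41/7 ≈ 5.85714.
Difference = 46/13 − 41/7 = -211/91 ≈ -2.3187.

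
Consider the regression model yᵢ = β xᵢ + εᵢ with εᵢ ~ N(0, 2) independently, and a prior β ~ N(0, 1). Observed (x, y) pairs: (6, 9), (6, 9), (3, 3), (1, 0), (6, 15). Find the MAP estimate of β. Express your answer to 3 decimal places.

log p(β | y) = −Σ(yᵢ − βxᵢ)²/(2·2) − β²/(2·1) + const.
Setting the derivative to zero: Σxᵢ(yᵢ − βxᵢ)/2 − β/1 = 0, so β = Σxᵢyᵢ / (Σxᵢ² + σ²/τ²).
Σxᵢyᵢ = 6·9 + 6·9 + 3·3 + 1·0 + 6·15 = 207; Σxᵢ² = 118; σ²/τ² = 2.
β̂_MAP = 207 / (118 + 2) = 207/120 ≈ 1.725.

β̂_MAP = 1.725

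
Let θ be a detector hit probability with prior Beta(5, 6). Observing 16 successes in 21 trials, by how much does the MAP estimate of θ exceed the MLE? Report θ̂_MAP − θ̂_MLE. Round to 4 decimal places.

MAP − MLE = -0.0952

Posterior is Beta(21, 11); MAP = (21−1)/(32−2) = 20/30 ≈ 0.66667.
MLE ignores the prior: θ̂_MLE = k/n = 16/21 ≈ 0.76190.
Difference = 20/30 − 16/21 = -2/21 ≈ -0.0952.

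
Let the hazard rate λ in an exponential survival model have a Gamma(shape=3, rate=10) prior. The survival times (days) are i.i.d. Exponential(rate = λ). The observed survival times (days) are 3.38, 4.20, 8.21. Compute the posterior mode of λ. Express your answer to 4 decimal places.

λ̂_MAP = 0.1939

The Exponential(rate=λ) likelihood is ∝ λ^n e^(−λΣtᵢ). Here n = 3 and Σtᵢ = 3.38 + 4.20 + 8.21 = 15.79.
Posterior ∝ λ^2e^(−10λ) · λ^3e^(−15.79λ) = λ^5e^(−25.79λ), i.e. Gamma(6, 25.79).
Mode = (a−1)/b = 5/25.79 ≈ 0.1939.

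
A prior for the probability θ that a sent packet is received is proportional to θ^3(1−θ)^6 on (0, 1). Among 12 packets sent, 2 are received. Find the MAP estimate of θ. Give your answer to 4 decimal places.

The prior density ∝ θ^3(1−θ)^6 is the kernel of Beta(4, 7).
Data: 2 successes in 12 trials. The binomial likelihood contributes θ^2(1−θ)^10, so the posterior is Beta(4+2, 7+10) = Beta(6, 17).
For Beta(a, b) with a, b > 1 the mode is (a−1)/(a+b−2) = 5/21 ≈ 0.2381.

θ̂_MAP = 0.2381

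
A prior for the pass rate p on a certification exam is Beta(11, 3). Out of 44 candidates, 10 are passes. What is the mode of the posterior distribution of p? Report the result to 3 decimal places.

p̂_MAP = 0.357

Prior: Beta(11, 3).
Data: 10 successes in 44 trials. The binomial likelihood contributes p^10(1−p)^34, so the posterior is Beta(11+10, 3+34) = Beta(21, 37).
For Beta(a, b) with a, b > 1 the mode is (a−1)/(a+b−2) = 20/56 ≈ 0.357.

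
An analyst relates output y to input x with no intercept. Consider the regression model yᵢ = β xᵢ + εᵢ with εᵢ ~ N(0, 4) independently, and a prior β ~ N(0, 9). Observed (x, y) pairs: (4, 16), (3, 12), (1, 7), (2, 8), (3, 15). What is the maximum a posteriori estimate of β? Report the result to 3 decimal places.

β̂_MAP = 4.259

log p(β | y) = −Σ(yᵢ − βxᵢ)²/(2·4) − β²/(2·9) + const.
Setting the derivative to zero: Σxᵢ(yᵢ − βxᵢ)/4 − β/9 = 0, so β = Σxᵢyᵢ / (Σxᵢ² + σ²/τ²).
Σxᵢyᵢ = 4·16 + 3·12 + 1·7 + 2·8 + 3·15 = 168; Σxᵢ² = 39; σ²/τ² = 4/9.
β̂_MAP = 168 / (39 + 4/9) = 168/(355/9) = 1512/355 ≈ 4.259.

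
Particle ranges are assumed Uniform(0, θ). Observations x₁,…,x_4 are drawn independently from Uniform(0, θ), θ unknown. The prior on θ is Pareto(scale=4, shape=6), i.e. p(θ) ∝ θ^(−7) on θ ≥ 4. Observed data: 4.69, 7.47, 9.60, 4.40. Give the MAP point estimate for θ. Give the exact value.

The Uniform(0, θ) likelihood is θ^(−n) for θ ≥ max(xᵢ), zero otherwise. Here max(xᵢ) = 9.60.
Posterior ∝ θ^(−7) · θ^(−4) = θ^(−11) on θ ≥ max(4, 9.60) = 9.60.
This density is strictly decreasing in θ, so the posterior mode lies at the lower boundary of the support.

θ̂_MAP = 9.60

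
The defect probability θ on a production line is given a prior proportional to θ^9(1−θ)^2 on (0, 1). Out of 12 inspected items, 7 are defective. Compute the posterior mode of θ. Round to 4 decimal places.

θ̂_MAP = 0.6957

The prior density ∝ θ^9(1−θ)^2 is the kernel of Beta(10, 3).
Data: 7 successes in 12 trials. The binomial likelihood contributes θ^7(1−θ)^5, so the posterior is Beta(10+7, 3+5) = Beta(17, 8).
For Beta(a, b) with a, b > 1 the mode is (a−1)/(a+b−2) = 16/23 ≈ 0.6957.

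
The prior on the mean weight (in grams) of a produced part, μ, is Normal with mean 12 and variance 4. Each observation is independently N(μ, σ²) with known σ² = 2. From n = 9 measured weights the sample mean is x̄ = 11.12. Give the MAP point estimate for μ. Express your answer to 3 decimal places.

n = 9, x̄ = 11.12.
For a Normal prior and Normal likelihood with known variance, the posterior is Normal; its mode equals its mean, the precision-weighted average.
Prior precision 1/σ₀² = 1/4 = 0.25; data precision n/σ² = 9/2 = 4.5.
μ̂ = (0.25·12 + 4.5·11.12) / (0.25 + 4.5) = 53.04/4.75 = 5304/475 ≈ 11.166.

μ̂_MAP = 11.166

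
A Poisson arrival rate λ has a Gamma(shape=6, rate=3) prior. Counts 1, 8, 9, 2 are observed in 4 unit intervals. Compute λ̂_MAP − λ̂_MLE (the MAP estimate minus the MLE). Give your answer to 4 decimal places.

MAP − MLE = -1.4286

Σxᵢ = 20. Posterior is Gamma(26, 7); MAP = (26−1)/7 = 25/7 ≈ 3.57143.
MLE = x̄ = 20/4 ≈ 5.00000.
Difference = 25/7 − 20/4 = -10/7 ≈ -1.4286.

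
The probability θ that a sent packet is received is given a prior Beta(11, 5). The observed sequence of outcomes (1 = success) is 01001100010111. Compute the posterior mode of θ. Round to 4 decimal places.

θ̂_MAP = 0.6071

Prior: Beta(11, 5).
Data: 7 successes in 14 trials (from the sequence). The binomial likelihood contributes θ^7(1−θ)^7, so the posterior is Beta(11+7, 5+7) = Beta(18, 12).
For Beta(a, b) with a, b > 1 the mode is (a−1)/(a+b−2) = 17/28 ≈ 0.6071.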